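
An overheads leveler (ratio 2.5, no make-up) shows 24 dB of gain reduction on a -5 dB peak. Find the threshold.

Input is 40 dB above T (since output overshoot × R = input overshoot: (-29 − T)·2.5 = -5 − T gives T = -45 dB).
Check: -45 + (-5 − (-45))/2.5 = -45 + 16 = -29 dB. ✓

-45 dB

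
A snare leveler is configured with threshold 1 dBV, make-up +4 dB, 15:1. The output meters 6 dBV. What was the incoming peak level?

Stripping the +4 dB make-up gives 2 dBV at the gain stage.
Post-compression overshoot = 2 − 1 = 1 dB.
Before 15:1 compression the overshoot was 1 × 15 = 15 dB, so input = 1 + 15 = 16 dBV.

16 dBV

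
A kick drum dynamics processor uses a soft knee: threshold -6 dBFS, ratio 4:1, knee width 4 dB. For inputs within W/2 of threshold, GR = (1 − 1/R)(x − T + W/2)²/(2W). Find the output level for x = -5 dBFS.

-5.84375 dBFS

x − T + W/2 = -5 − (-6) + 2 = 3.
GR = (1 − 1/4) × 3² / 8 = 0.75 × 9 / 8 = 0.84375 dB.
Output = -5 − 0.84375 = -5.84375 dBFS.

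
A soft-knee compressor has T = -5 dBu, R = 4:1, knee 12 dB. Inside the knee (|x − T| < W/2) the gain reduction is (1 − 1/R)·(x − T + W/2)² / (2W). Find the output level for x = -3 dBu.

-5 dBu

x − T + W/2 = -3 − (-5) + 6 = 8.
GR = (1 − 1/4) × 8² / 24 = 0.75 × 64 / 24 = 2 dB.
Output = -3 − 2 = -5 dBu.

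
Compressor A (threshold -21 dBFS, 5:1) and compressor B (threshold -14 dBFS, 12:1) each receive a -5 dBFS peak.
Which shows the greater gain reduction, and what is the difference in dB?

A: GR = 16 − 16/5 = 12.8 dB.
B: GR = 9 − 9/12 = 8.25 dB.
Difference: 4.55 dB in favour of A.

A, by 4.55 dB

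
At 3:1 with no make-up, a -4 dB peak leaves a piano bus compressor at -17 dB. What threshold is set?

-23.5 dB

Let T be the threshold. Output overshoot = (input overshoot)/R, so -17 − T = (-4 − T)/3.
3·(-17 − T) = -4 − T → 2·T = -51 − (-4) = -47.
T = -47/2 = -23.5 dB.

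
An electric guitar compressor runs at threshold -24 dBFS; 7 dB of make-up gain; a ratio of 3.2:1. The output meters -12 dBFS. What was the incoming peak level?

-8 dBFS

Stripping the +7 dB make-up gives -19 dBFS at the gain stage.
The compressed level sits -19 − (-24) = 5 dB over threshold.
Before 3.2:1 compression the overshoot was 5 × 3.2 = 16 dB, so input = -24 + 16 = -8 dBFS.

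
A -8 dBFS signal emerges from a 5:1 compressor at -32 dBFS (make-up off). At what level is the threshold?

Input is 30 dB above T (since output overshoot × R = input overshoot: (-32 − T)·5 = -8 − T gives T = -38 dBFS).
Check: -38 + (-8 − (-38))/5 = -38 + 6 = -32 dBFS. ✓

-38 dBFS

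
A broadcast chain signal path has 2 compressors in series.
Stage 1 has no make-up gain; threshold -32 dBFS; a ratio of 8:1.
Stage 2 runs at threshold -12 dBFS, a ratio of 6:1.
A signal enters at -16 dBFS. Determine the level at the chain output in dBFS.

Stage 1: 16 dB above -32 dBFS, reduced 8:1 to 2 dB above → -30 dBFS.
Stage 2: below threshold (-30 ≤ -12); passes unchanged; output -30 dBFS.

-30 dBFS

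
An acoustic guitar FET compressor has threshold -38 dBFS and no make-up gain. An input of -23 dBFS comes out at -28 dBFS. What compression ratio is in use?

Input overshoot = -23 − (-38) = 15 dB; output overshoot = -28 − (-38) = 10 dB.
Ratio = 15 / 10 = 1.5.

1.5:1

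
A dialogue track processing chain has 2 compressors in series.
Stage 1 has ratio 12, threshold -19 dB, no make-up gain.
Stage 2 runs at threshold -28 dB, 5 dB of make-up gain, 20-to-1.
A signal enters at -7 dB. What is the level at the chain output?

Stage 1: 12 dB above -19 dB, reduced 12:1 to 1 dB above → -18 dB.
Stage 2: -18 dB is 10 dB over -28 dB; at 20:1 that becomes 0.5 dB over, giving -27.5 dB; +5 dB make-up → -22.5 dB.

-22.5 dB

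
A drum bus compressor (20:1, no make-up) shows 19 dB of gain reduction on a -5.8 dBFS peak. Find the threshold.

Let T be the threshold. Output overshoot = (input overshoot)/R, so -24.8 − T = (-5.8 − T)/20.
20·(-24.8 − T) = -5.8 − T → 19·T = -496 − (-5.8) = -490.2.
T = -490.2/19 = -25.8 dBFS.

-25.8 dBFS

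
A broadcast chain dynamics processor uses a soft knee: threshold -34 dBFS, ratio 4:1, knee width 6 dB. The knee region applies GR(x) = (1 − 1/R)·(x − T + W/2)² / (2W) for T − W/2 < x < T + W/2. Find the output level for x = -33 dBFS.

-34 dBFS

x − T + W/2 = -33 − (-34) + 3 = 4.
GR = (1 − 1/4) × 4² / 12 = 0.75 × 16 / 12 = 1 dB.
Output = -33 − 1 = -34 dBFS.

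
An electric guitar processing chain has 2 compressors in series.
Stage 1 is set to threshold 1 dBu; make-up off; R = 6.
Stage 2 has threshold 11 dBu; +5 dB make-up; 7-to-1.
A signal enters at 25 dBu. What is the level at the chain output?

Stage 1: 25 dBu is 24 dB over 1 dBu; at 6:1 that becomes 4 dB over, giving 5 dBu.
Stage 2: below threshold (5 ≤ 11); passes unchanged; make-up brings it to 10 dBu.

10 dBu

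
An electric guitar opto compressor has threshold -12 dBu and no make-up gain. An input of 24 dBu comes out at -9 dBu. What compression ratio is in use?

Input overshoot = 24 − (-12) = 36 dB; output overshoot = -9 − (-12) = 3 dB.
Ratio = 36 / 3 = 12.

12:1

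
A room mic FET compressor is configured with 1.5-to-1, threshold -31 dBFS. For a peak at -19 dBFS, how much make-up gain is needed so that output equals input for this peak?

Overshoot 12 dB → 12/1.5 = 8 dB after compression, so the compressed level is -31 + 8 = -23 dBFS.
Make-up = target − compressed = -19 − (-23) = 4 dB.

4 dB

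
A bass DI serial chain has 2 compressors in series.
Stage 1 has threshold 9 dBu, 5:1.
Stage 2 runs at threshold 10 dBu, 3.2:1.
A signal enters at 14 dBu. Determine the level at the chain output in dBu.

10 dBu

Stage 1: 5 dB above 9 dBu, reduced 5:1 to 1 dB above → 10 dBu.
Stage 2: 10 dBu is at or below the 10 dBu threshold — no compression; output 10 dBu.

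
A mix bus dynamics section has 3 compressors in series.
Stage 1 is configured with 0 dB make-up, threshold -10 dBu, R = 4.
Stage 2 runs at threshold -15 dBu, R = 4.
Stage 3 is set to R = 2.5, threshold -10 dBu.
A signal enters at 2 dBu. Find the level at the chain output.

Stage 1: 12 dB above -10 dBu, reduced 4:1 to 3 dB above → -7 dBu.
Stage 2: overshoot 8 dB → 8/4 = 2 dB → -13 dBu.
Stage 3: below threshold (-13 ≤ -10); passes unchanged; output -13 dBu.

-13 dBu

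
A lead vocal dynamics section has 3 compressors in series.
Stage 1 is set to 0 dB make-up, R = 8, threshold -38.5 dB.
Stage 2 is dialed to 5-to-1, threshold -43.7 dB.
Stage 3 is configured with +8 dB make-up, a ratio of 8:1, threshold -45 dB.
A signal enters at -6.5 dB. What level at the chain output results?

-36.6075 dB

Stage 1: overshoot 32 dB → 32/8 = 4 dB → -34.5 dB.
Stage 2: overshoot 9.2 dB → 9.2/5 = 1.84 dB → -41.86 dB.
Stage 3: overshoot 3.14 dB → 3.14/8 = 0.3925 dB → -44.6075 dB; +8 dB make-up → -36.6075 dB.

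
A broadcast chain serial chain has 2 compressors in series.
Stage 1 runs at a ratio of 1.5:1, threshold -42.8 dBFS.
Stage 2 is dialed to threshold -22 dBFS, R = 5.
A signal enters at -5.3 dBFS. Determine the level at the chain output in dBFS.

Stage 1: 37.5 dB above -42.8 dBFS, reduced 1.5:1 to 25 dB above → -17.8 dBFS.
Stage 2: 4.2 dB above -22 dBFS, reduced 5:1 to 0.84 dB above → -21.16 dBFS.

-21.16 dBFS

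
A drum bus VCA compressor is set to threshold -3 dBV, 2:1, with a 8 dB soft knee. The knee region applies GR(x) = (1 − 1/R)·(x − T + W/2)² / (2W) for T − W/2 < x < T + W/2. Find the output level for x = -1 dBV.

-2.125 dBV

x − T + W/2 = -1 − (-3) + 4 = 6.
GR = (1 − 1/2) × 6² / 16 = 0.5 × 36 / 16 = 1.125 dB.
Output = -1 − 1.125 = -2.125 dBV.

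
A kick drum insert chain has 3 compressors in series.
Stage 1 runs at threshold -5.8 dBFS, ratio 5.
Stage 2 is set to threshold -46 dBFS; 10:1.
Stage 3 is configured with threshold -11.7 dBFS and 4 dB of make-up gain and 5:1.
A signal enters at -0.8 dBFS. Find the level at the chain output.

-37.88 dBFS

Stage 1: 5 dB above -5.8 dBFS, reduced 5:1 to 1 dB above → -4.8 dBFS.
Stage 2: overshoot 41.2 dB → 41.2/10 = 4.12 dB → -41.88 dBFS.
Stage 3: -41.88 dBFS is at or below the -11.7 dBFS threshold — no compression; make-up brings it to -37.88 dBFS.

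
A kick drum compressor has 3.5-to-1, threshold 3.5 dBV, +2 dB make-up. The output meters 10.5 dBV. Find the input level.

21 dBV

Remove make-up: 10.5 − 2 = 8.5 dBV.
Post-compression overshoot = 8.5 − 3.5 = 5 dB.
Before 3.5:1 compression the overshoot was 5 × 3.5 = 17.5 dB, so input = 3.5 + 17.5 = 21 dBV.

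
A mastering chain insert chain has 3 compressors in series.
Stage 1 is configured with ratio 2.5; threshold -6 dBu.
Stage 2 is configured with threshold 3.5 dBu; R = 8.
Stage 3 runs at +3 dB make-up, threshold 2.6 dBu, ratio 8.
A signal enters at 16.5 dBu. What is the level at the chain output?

Stage 1: overshoot 22.5 dB → 22.5/2.5 = 9 dB → 3 dBu.
Stage 2: below threshold (3 ≤ 3.5); passes unchanged; output 3 dBu.
Stage 3: 3 dBu is 0.4 dB over 2.6 dBu; at 8:1 that becomes 0.05 dB over, giving 2.65 dBu; +3 dB make-up → 5.65 dBu.

5.65 dBu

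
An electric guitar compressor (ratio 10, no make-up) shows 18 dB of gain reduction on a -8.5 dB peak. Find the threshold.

-28.5 dB

Gain reduction = -8.5 − (-26.5) = 18 dB; output overshoot = GR / (R − 1) = 18 / 9 = 2 dB.
Threshold = output − output overshoot = -26.5 − 2 = -28.5 dB.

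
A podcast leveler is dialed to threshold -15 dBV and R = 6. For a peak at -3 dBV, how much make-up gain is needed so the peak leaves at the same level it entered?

Without make-up, output = threshold + overshoot/6 = -15 + 2 = -13 dBV.
Gap to target: 10 dB.

10 dB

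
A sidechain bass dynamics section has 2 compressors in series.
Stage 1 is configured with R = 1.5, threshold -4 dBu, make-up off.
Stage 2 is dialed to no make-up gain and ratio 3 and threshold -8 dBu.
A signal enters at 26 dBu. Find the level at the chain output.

Stage 1: 26 dBu is 30 dB over -4 dBu; at 1.5:1 that becomes 20 dB over, giving 16 dBu.
Stage 2: 16 dBu is 24 dB over -8 dBu; at 3:1 that becomes 8 dB over, giving 0 dBu.

0 dBu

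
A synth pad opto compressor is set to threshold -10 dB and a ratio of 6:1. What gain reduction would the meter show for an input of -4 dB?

-4 dB exceeds the threshold by 6 dB.
At 6:1, output sits 6/6 = 1 dB above threshold.
So the signal is attenuated by 6 − 1 = 5 dB.

5 dB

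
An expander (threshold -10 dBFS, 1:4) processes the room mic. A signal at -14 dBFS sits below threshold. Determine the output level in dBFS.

-26 dBFS

Below threshold, a 1:4 expander applies gain = (4−1)×(T − x) of attenuation.
(4−1) × 4 = 12 dB, so output = -14 − 12 = -26 dBFS.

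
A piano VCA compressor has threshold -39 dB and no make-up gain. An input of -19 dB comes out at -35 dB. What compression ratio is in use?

Input overshoot = -19 − (-39) = 20 dB; output overshoot = -35 − (-39) = 4 dB.
Ratio = 20 / 4 = 5.

5:1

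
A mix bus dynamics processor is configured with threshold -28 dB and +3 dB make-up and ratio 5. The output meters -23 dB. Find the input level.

Stripping the +3 dB make-up gives -26 dB at the gain stage.
The compressed level sits -26 − (-28) = 2 dB over threshold.
Undo the ratio: input overshoot = 2 × 5 = 10 dB, giving input = -18 dB.

-18 dB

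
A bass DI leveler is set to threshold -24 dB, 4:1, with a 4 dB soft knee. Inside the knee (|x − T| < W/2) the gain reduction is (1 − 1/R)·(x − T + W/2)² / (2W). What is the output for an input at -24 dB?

x − T + W/2 = -24 − (-24) + 2 = 2.
GR = (1 − 1/4) × 2² / 8 = 0.75 × 4 / 8 = 0.375 dB.
Output = -24 − 0.375 = -24.375 dB.

-24.375 dB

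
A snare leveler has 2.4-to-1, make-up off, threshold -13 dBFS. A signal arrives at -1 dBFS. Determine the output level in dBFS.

Overshoot: -1 − (-13) = 12 dB.
At 2.4:1 the overshoot is divided by 2.4, leaving 5 dB above threshold.
So the level is -13 + 5 = -8 dBFS.

-8 dBFS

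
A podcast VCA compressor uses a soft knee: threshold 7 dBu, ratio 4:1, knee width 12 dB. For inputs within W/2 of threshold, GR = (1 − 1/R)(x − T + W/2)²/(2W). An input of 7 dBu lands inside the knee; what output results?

x − T + W/2 = 7 − 7 + 6 = 6.
GR = (1 − 1/4) × 6² / 24 = 0.75 × 36 / 24 = 1.125 dB.
Output = 7 − 1.125 = 5.875 dBu.

5.875 dBu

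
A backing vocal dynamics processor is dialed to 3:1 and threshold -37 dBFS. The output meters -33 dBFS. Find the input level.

The compressed level sits -33 − (-37) = 4 dB over threshold.
Before 3:1 compression the overshoot was 4 × 3 = 12 dB, so input = -37 + 12 = -25 dBFS.

-25 dBFS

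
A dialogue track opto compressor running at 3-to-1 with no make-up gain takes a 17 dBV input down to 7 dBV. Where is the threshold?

2 dBV

Let T be the threshold. Output overshoot = (input overshoot)/R, so 7 − T = (17 − T)/3.
3·(7 − T) = 17 − T → 2·T = 21 − 17 = 4.
T = 4/2 = 2 dBV.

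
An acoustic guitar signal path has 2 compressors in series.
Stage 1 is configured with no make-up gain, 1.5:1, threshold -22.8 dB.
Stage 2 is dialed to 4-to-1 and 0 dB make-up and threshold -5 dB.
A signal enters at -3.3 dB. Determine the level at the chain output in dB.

-9.8 dB

Stage 1: overshoot 19.5 dB → 19.5/1.5 = 13 dB → -9.8 dB.
Stage 2: below threshold (-9.8 ≤ -5); passes unchanged; output -9.8 dB.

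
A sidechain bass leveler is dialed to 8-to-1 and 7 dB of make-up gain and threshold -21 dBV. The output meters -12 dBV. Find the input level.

-5 dBV

Before make-up, the level was -12 − 7 = -19 dBV.
Post-compression overshoot = -19 − (-21) = 2 dB.
Input overshoot = R × output overshoot = 16 dB → input = -21 + 16 = -5 dBV.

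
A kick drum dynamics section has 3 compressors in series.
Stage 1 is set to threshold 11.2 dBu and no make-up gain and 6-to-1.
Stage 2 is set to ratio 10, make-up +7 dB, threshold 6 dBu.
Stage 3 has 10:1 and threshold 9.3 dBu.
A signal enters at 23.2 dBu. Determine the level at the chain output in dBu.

Stage 1: 12 dB above 11.2 dBu, reduced 6:1 to 2 dB above → 13.2 dBu.
Stage 2: 7.2 dB above 6 dBu, reduced 10:1 to 0.72 dB above → 6.72 dBu; +7 dB make-up → 13.72 dBu.
Stage 3: 13.72 dBu is 4.42 dB over 9.3 dBu; at 10:1 that becomes 0.442 dB over, giving 9.742 dBu.

9.742 dBu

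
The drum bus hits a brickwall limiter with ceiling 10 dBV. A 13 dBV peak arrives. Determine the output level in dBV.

10 dBV

The limiter clamps the peak to its 10 dBV ceiling.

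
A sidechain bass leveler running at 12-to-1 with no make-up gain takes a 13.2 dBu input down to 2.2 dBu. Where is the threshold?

Input is 12 dB above T (since output overshoot × R = input overshoot: (2.2 − T)·12 = 13.2 − T gives T = 1.2 dBu).
Check: 1.2 + (13.2 − 1.2)/12 = 1.2 + 1 = 2.2 dBu. ✓

1.2 dBu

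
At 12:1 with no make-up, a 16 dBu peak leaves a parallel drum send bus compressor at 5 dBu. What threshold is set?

4 dBu

Input is 12 dB above T (since output overshoot × R = input overshoot: (5 − T)·12 = 16 − T gives T = 4 dBu).
Check: 4 + (16 − 4)/12 = 4 + 1 = 5 dBu. ✓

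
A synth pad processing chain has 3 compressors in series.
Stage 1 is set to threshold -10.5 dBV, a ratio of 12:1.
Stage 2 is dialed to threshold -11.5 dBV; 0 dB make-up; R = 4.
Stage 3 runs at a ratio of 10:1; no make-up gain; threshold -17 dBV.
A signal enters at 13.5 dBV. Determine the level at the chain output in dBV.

Stage 1: 24 dB above -10.5 dBV, reduced 12:1 to 2 dB above → -8.5 dBV.
Stage 2: 3 dB above -11.5 dBV, reduced 4:1 to 0.75 dB above → -10.75 dBV.
Stage 3: 6.25 dB above -17 dBV, reduced 10:1 to 0.625 dB above → -16.375 dBV.

-16.375 dBV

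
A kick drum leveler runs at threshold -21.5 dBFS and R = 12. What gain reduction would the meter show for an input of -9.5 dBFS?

The signal is 12 dB above threshold.
After 12:1 compression the overshoot becomes 12/12 = 1 dB.
So the signal is attenuated by 12 − 1 = 11 dB.

11 dB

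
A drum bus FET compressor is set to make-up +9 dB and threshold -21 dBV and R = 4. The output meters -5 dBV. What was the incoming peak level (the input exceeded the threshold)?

Remove make-up: -5 − 9 = -14 dBV.
That's 7 dB above the -21 dBV threshold.
Input overshoot = R × output overshoot = 28 dB → input = -21 + 28 = 7 dBV.

7 dBV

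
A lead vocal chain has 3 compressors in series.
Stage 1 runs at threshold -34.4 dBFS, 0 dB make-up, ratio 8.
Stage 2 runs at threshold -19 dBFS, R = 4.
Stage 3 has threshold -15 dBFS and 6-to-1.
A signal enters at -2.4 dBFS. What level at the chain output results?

-30.4 dBFS

Stage 1: 32 dB above -34.4 dBFS, reduced 8:1 to 4 dB above → -30.4 dBFS.
Stage 2: -30.4 dBFS is at or below the -19 dBFS threshold — no compression; output -30.4 dBFS.
Stage 3: below threshold (-30.4 ≤ -15); passes unchanged; output -30.4 dBFS.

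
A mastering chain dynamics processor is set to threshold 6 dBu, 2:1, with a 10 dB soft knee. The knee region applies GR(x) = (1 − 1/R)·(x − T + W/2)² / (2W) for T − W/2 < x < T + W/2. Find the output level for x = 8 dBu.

6.775 dBu

x − T + W/2 = 8 − 6 + 5 = 7.
GR = (1 − 1/2) × 7² / 20 = 0.5 × 49 / 20 = 1.225 dB.
Output = 8 − 1.225 = 6.775 dBu.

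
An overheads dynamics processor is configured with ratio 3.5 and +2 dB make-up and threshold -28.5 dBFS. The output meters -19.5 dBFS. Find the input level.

Before make-up, the level was -19.5 − 2 = -21.5 dBFS.
That's 7 dB above the -28.5 dBFS threshold.
Input overshoot = R × output overshoot = 24.5 dB → input = -28.5 + 24.5 = -4 dBFS.

-4 dBFS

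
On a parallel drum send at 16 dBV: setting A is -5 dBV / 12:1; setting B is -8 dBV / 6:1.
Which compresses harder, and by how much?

B, by 0.75 dB

A: GR = 21 − 21/12 = 19.25 dB.
B: GR = 24 − 24/6 = 20 dB.
B applies 0.75 dB more gain reduction.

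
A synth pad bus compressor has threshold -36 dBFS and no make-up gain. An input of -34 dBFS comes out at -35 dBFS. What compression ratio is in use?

Input overshoot = -34 − (-36) = 2 dB; output overshoot = -35 − (-36) = 1 dB.
Ratio = 2 / 1 = 2.

2:1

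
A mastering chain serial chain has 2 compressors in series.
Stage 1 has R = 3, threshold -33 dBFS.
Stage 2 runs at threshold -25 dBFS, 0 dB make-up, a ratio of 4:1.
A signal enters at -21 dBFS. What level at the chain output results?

Stage 1: overshoot 12 dB → 12/3 = 4 dB → -29 dBFS.
Stage 2: -29 dBFS is at or below the -25 dBFS threshold — no compression; output -29 dBFS.

-29 dBFS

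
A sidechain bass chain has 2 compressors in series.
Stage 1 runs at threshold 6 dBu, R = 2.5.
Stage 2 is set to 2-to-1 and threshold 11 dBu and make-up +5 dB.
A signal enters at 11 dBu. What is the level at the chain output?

13 dBu

Stage 1: overshoot 5 dB → 5/2.5 = 2 dB → 8 dBu.
Stage 2: 8 dBu is at or below the 11 dBu threshold — no compression; make-up brings it to 13 dBu.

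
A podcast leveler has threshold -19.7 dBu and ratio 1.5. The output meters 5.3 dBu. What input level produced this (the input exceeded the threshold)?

That's 25 dB above the -19.7 dBu threshold.
Before 1.5:1 compression the overshoot was 25 × 1.5 = 37.5 dB, so input = -19.7 + 37.5 = 17.8 dBu.

17.8 dBu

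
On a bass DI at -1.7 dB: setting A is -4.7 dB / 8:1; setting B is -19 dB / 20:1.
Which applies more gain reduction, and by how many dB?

A: overshoot 3 dB → output overshoot 0.375 dB → GR 2.625 dB.
B: overshoot 17.3 dB → output overshoot 0.865 dB → GR 16.435 dB.
Difference: 13.81 dB in favour of B.

B, by 13.81 dB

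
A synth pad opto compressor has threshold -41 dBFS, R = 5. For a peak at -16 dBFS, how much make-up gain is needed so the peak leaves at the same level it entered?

20 dB

Without make-up, output = threshold + overshoot/5 = -41 + 5 = -36 dBFS.
Gap to target: 20 dB.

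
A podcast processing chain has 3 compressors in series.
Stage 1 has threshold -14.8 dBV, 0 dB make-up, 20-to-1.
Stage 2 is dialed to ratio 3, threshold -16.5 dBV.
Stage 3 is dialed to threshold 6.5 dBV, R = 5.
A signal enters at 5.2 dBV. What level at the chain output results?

Stage 1: 20 dB above -14.8 dBV, reduced 20:1 to 1 dB above → -13.8 dBV.
Stage 2: 2.7 dB above -16.5 dBV, reduced 3:1 to 0.9 dB above → -15.6 dBV.
Stage 3: -15.6 dBV is at or below the 6.5 dBV threshold — no compression; output -15.6 dBV.

-15.6 dBV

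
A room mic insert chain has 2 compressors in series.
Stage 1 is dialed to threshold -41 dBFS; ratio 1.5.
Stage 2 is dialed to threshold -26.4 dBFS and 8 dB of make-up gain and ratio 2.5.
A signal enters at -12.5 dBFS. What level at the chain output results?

Stage 1: -12.5 dBFS is 28.5 dB over -41 dBFS; at 1.5:1 that becomes 19 dB over, giving -22 dBFS.
Stage 2: overshoot 4.4 dB → 4.4/2.5 = 1.76 dB → -24.64 dBFS; +8 dB make-up → -16.64 dBFS.

-16.64 dBFS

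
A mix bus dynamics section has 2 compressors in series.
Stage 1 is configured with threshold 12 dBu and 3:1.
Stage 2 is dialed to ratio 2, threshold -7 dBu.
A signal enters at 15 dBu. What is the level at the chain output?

Stage 1: overshoot 3 dB → 3/3 = 1 dB → 13 dBu.
Stage 2: overshoot 20 dB → 20/2 = 10 dB → 3 dBu.

3 dBu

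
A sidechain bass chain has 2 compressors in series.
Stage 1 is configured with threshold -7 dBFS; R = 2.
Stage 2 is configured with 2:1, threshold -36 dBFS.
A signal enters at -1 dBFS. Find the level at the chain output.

Stage 1: overshoot 6 dB → 6/2 = 3 dB → -4 dBFS.
Stage 2: overshoot 32 dB → 32/2 = 16 dB → -20 dBFS.

-20 dBFS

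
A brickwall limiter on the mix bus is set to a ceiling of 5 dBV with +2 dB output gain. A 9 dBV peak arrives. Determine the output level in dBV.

The limiter clamps the peak to its 5 dBV ceiling.
Output gain then adds 2 dB: 5 + 2 = 7 dBV.

7 dBV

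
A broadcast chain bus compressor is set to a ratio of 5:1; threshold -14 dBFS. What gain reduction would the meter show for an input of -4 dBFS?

The signal is 10 dB above threshold.
A 5:1 ratio leaves 2 dB of that excess.
So the signal is attenuated by 10 − 2 = 8 dB.

8 dB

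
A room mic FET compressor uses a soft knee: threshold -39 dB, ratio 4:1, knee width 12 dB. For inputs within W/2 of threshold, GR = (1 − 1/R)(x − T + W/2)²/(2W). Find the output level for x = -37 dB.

x − T + W/2 = -37 − (-39) + 6 = 8.
GR = (1 − 1/4) × 8² / 24 = 0.75 × 64 / 24 = 2 dB.
Output = -37 − 2 = -39 dB.

-39 dB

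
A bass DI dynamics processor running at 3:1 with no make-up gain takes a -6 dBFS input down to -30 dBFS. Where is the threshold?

Let T be the threshold. Output overshoot = (input overshoot)/R, so -30 − T = (-6 − T)/3.
3·(-30 − T) = -6 − T → 2·T = -90 − (-6) = -84.
T = -84/2 = -42 dBFS.

-42 dBFS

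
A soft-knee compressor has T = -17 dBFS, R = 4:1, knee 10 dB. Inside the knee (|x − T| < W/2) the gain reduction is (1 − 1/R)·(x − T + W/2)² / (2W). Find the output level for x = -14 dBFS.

x − T + W/2 = -14 − (-17) + 5 = 8.
GR = (1 − 1/4) × 8² / 20 = 0.75 × 64 / 20 = 2.4 dB.
Output = -14 − 2.4 = -16.4 dBFS.

-16.4 dBFS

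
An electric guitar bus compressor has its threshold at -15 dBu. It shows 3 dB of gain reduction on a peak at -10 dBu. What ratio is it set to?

2.5:1

Input overshoot = -10 − (-15) = 5 dB.
Output overshoot = 5 − 3 = 2 dB.
Ratio = input overshoot / output overshoot = 5 / 2 = 2.5.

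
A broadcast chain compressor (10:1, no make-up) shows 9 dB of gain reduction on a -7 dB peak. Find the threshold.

Gain reduction = -7 − (-16) = 9 dB; output overshoot = GR / (R − 1) = 9 / 9 = 1 dB.
Threshold = output − output overshoot = -16 − 1 = -17 dB.

-17 dB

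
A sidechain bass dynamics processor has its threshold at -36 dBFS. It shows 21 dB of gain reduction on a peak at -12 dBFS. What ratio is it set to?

Input overshoot = -12 − (-36) = 24 dB.
Output overshoot = 24 − 21 = 3 dB.
Ratio = input overshoot / output overshoot = 24 / 3 = 8.

8:1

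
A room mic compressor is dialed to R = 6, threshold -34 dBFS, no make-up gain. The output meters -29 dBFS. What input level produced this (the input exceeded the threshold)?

-4 dBFS

Post-compression overshoot = -29 − (-34) = 5 dB.
Input overshoot = R × output overshoot = 30 dB → input = -34 + 30 = -4 dBFS.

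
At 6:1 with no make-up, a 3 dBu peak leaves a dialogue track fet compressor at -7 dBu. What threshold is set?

Input is 12 dB above T (since output overshoot × R = input overshoot: (-7 − T)·6 = 3 − T gives T = -9 dBu).
Check: -9 + (3 − (-9))/6 = -9 + 2 = -7 dBu. ✓

-9 dBu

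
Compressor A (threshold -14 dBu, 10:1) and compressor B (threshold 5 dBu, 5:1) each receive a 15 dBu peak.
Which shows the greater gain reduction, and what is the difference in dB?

A, by 18.1 dB

A: GR = 29 − 29/10 = 26.1 dB.
B: GR = 10 − 10/5 = 8 dB.
A applies 18.1 dB more gain reduction.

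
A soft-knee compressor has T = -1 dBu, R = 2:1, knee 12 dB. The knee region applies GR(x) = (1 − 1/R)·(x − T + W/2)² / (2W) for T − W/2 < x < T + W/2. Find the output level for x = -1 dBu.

-1.75 dBu

x − T + W/2 = -1 − (-1) + 6 = 6.
GR = (1 − 1/2) × 6² / 24 = 0.5 × 36 / 24 = 0.75 dB.
Output = -1 − 0.75 = -1.75 dBu.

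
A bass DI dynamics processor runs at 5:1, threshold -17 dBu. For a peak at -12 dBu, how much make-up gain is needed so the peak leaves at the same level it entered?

4 dB

Overshoot 5 dB → 5/5 = 1 dB after compression, so the compressed level is -17 + 1 = -16 dBu.
Make-up = target − compressed = -12 − (-16) = 4 dB.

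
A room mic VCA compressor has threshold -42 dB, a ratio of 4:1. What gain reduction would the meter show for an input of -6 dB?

Overshoot = -6 − (-42) = 36 dB.
After 4:1 compression the overshoot becomes 36/4 = 9 dB.
Gain reduction = 36 − 9 = 27 dB.

27 dB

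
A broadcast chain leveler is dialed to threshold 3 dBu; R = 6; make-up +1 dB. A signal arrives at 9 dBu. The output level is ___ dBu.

The input is 6 dB above the 3 dBu threshold.
At 6:1 the overshoot is divided by 6, leaving 1 dB above threshold.
So the level is 3 + 1 = 4 dBu; make-up adds 1 dB, giving 5 dBu.

5 dBu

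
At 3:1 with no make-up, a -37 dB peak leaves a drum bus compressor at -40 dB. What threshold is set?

Input is 4.5 dB above T (since output overshoot × R = input overshoot: (-40 − T)·3 = -37 − T gives T = -41.5 dB).
Check: -41.5 + (-37 − (-41.5))/3 = -41.5 + 1.5 = -40 dB. ✓

-41.5 dB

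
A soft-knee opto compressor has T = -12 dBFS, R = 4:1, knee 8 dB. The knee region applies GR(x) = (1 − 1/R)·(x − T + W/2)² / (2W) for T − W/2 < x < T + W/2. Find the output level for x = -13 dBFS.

x − T + W/2 = -13 − (-12) + 4 = 3.
GR = (1 − 1/4) × 3² / 16 = 0.75 × 9 / 16 = 0.421875 dB.
Output = -13 − 0.421875 = -13.421875 dBFS.

-13.421875 dBFS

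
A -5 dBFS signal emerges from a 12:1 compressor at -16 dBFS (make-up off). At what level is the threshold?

-17 dBFS

Gain reduction = -5 − (-16) = 11 dB; output overshoot = GR / (R − 1) = 11 / 11 = 1 dB.
Threshold = output − output overshoot = -16 − 1 = -17 dBFS.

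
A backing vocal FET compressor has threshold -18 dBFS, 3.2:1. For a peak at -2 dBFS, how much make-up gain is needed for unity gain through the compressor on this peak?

11 dB

Without make-up, output = threshold + overshoot/3.2 = -18 + 5 = -13 dBFS.
Gap to target: 11 dB.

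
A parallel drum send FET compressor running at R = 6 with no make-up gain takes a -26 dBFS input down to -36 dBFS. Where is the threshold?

Let T be the threshold. Output overshoot = (input overshoot)/R, so -36 − T = (-26 − T)/6.
6·(-36 − T) = -26 − T → 5·T = -216 − (-26) = -190.
T = -190/5 = -38 dBFS.

-38 dBFS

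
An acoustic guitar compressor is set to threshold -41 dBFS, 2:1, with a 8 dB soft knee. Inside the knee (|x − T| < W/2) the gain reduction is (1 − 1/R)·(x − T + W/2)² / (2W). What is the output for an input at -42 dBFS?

x − T + W/2 = -42 − (-41) + 4 = 3.
GR = (1 − 1/2) × 3² / 16 = 0.5 × 9 / 16 = 0.28125 dB.
Output = -42 − 0.28125 = -42.28125 dBFS.

-42.28125 dBFS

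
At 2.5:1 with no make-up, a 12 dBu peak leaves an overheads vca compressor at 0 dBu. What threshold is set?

Let T be the threshold. Output overshoot = (input overshoot)/R, so 0 − T = (12 − T)/2.5.
2.5·(0 − T) = 12 − T → 1.5·T = 0 − 12 = -12.
T = -12/1.5 = -8 dBu.

-8 dBu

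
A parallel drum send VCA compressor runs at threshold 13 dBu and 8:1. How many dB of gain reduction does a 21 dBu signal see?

7 dB

Overshoot = 21 − 13 = 8 dB.
A 8:1 ratio leaves 1 dB of that excess.
So the signal is attenuated by 8 − 1 = 7 dB.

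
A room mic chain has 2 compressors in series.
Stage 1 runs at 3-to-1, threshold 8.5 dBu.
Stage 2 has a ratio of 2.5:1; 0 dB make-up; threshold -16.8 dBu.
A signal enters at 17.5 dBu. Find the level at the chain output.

Stage 1: 17.5 dBu is 9 dB over 8.5 dBu; at 3:1 that becomes 3 dB over, giving 11.5 dBu.
Stage 2: 28.3 dB above -16.8 dBu, reduced 2.5:1 to 11.32 dB above → -5.48 dBu.

-5.48 dBu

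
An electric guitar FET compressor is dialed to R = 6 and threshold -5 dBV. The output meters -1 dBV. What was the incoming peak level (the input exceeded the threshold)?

The compressed level sits -1 − (-5) = 4 dB over threshold.
Input overshoot = R × output overshoot = 24 dB → input = -5 + 24 = 19 dBV.

19 dBV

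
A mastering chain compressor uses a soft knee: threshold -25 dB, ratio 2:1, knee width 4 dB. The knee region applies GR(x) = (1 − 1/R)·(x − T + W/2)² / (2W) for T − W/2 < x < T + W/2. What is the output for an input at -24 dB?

x − T + W/2 = -24 − (-25) + 2 = 3.
GR = (1 − 1/2) × 3² / 8 = 0.5 × 9 / 8 = 0.5625 dB.
Output = -24 − 0.5625 = -24.5625 dB.

-24.5625 dB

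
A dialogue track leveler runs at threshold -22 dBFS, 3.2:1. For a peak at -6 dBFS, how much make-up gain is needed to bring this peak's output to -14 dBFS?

Without make-up, output = threshold + overshoot/3.2 = -22 + 5 = -17 dBFS.
Gap to target: 3 dB.

3 dB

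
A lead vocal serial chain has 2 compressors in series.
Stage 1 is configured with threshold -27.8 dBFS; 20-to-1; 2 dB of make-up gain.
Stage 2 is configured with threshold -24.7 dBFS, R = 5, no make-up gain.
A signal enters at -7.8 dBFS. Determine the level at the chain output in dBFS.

Stage 1: 20 dB above -27.8 dBFS, reduced 20:1 to 1 dB above → -26.8 dBFS; +2 dB make-up → -24.8 dBFS.
Stage 2: below threshold (-24.8 ≤ -24.7); passes unchanged; output -24.8 dBFS.

-24.8 dBFS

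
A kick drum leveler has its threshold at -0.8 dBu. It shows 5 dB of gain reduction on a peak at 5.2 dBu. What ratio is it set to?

6:1

Input overshoot = 5.2 − (-0.8) = 6 dB.
Output overshoot = 6 − 5 = 1 dB.
Ratio = input overshoot / output overshoot = 6 / 1 = 6.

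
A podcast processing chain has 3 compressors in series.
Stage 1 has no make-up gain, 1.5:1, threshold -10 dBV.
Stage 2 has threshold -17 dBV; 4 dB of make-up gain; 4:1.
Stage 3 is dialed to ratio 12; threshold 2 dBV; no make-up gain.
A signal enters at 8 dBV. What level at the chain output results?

Stage 1: 8 dBV is 18 dB over -10 dBV; at 1.5:1 that becomes 12 dB over, giving 2 dBV.
Stage 2: overshoot 19 dB → 19/4 = 4.75 dB → -12.25 dBV; +4 dB make-up → -8.25 dBV.
Stage 3: -8.25 dBV is at or below the 2 dBV threshold — no compression; output -8.25 dBV.

-8.25 dBV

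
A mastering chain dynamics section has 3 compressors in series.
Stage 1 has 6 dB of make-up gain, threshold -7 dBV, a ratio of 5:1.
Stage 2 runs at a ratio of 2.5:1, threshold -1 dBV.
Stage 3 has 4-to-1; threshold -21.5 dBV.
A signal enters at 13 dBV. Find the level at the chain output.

Stage 1: overshoot 20 dB → 20/5 = 4 dB → -3 dBV; +6 dB make-up → 3 dBV.
Stage 2: 3 dBV is 4 dB over -1 dBV; at 2.5:1 that becomes 1.6 dB over, giving 0.6 dBV.
Stage 3: 0.6 dBV is 22.1 dB over -21.5 dBV; at 4:1 that becomes 5.525 dB over, giving -15.975 dBV.

-15.975 dBV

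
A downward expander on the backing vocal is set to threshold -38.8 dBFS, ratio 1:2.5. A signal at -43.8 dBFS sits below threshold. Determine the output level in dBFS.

-51.3 dBFS

The input is 5 dB below the -38.8 dBFS threshold.
A 1:2.5 expander multiplies undershoot by 2.5: 5 × 2.5 = 12.5 dB below threshold.
Output = -38.8 − 12.5 = -51.3 dBFS.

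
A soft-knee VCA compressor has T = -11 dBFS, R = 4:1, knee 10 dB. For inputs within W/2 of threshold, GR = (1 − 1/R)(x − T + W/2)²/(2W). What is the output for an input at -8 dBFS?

-10.4 dBFS

x − T + W/2 = -8 − (-11) + 5 = 8.
GR = (1 − 1/4) × 8² / 20 = 0.75 × 64 / 20 = 2.4 dB.
Output = -8 − 2.4 = -10.4 dBFS.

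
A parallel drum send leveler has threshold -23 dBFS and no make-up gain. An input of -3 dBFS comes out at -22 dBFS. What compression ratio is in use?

Input overshoot = -3 − (-23) = 20 dB; output overshoot = -22 − (-23) = 1 dB.
Ratio = 20 / 1 = 20.

20:1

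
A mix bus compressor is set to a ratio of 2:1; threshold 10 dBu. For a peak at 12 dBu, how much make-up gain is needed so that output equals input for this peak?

Without make-up, output = threshold + overshoot/2 = 10 + 1 = 11 dBu.
Gap to target: 1 dB.

1 dB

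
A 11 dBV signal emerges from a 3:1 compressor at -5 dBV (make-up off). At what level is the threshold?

-13 dBV

Gain reduction = 11 − (-5) = 16 dB; output overshoot = GR / (R − 1) = 16 / 2 = 8 dB.
Threshold = output − output overshoot = -5 − 8 = -13 dBV.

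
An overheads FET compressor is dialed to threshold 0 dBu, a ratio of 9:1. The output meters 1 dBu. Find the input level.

Post-compression overshoot = 1 − 0 = 1 dB.
Input overshoot = R × output overshoot = 9 dB → input = 0 + 9 = 9 dBu.

9 dBu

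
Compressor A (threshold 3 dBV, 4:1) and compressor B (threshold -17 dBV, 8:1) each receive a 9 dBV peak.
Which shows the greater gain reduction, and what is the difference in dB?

B, by 18.25 dB

A: overshoot 6 dB → output overshoot 1.5 dB → GR 4.5 dB.
B: overshoot 26 dB → output overshoot 3.25 dB → GR 22.75 dB.
Difference: 18.25 dB in favour of B.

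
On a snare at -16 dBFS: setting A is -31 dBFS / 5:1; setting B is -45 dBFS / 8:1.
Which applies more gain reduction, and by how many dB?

B, by 13.375 dB

A: 15 dB over, compressed to 3 dB over, so 12 dB of GR.
B: 29 dB over, compressed to 3.625 dB over, so 25.375 dB of GR.
Difference: 13.375 dB in favour of B.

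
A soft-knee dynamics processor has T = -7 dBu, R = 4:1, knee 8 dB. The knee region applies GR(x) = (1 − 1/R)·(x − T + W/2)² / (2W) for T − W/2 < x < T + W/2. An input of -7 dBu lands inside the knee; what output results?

-7.75 dBu

x − T + W/2 = -7 − (-7) + 4 = 4.
GR = (1 − 1/4) × 4² / 16 = 0.75 × 16 / 16 = 0.75 dB.
Output = -7 − 0.75 = -7.75 dBu.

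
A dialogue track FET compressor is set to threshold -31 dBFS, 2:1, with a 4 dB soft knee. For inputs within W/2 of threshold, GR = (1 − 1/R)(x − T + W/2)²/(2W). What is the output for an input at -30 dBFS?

x − T + W/2 = -30 − (-31) + 2 = 3.
GR = (1 − 1/2) × 3² / 8 = 0.5 × 9 / 8 = 0.5625 dB.
Output = -30 − 0.5625 = -30.5625 dBFS.

-30.5625 dBFS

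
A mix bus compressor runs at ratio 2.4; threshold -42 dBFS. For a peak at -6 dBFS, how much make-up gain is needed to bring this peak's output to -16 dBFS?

11 dB

The peak compresses to -42 + 36/2.4 = -27 dBFS.
To reach -16 dBFS requires -16 − (-27) = 11 dB of make-up.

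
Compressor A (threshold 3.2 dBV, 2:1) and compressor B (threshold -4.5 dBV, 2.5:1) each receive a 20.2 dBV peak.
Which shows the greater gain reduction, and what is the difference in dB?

B, by 6.32 dB

A: overshoot 17 dB → output overshoot 8.5 dB → GR 8.5 dB.
B: overshoot 24.7 dB → output overshoot 9.88 dB → GR 14.82 dB.
Difference: 6.32 dB in favour of B.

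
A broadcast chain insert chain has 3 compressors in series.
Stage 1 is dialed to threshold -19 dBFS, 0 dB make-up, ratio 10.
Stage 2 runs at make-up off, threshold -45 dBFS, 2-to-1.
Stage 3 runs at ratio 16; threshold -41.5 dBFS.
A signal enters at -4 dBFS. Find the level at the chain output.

Stage 1: -4 dBFS is 15 dB over -19 dBFS; at 10:1 that becomes 1.5 dB over, giving -17.5 dBFS.
Stage 2: -17.5 dBFS is 27.5 dB over -45 dBFS; at 2:1 that becomes 13.75 dB over, giving -31.25 dBFS.
Stage 3: 10.25 dB above -41.5 dBFS, reduced 16:1 to 0.640625 dB above → -40.859375 dBFS.

-40.859375 dBFS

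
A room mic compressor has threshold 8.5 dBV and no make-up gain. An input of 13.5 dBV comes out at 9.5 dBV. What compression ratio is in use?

5:1

Input overshoot = 13.5 − 8.5 = 5 dB; output overshoot = 9.5 − 8.5 = 1 dB.
Ratio = 5 / 1 = 5.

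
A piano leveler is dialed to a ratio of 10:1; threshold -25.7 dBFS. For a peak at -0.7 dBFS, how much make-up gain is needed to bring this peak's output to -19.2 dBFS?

4 dB

Without make-up, output = threshold + overshoot/10 = -25.7 + 2.5 = -23.2 dBFS.
Gap to target: 4 dB.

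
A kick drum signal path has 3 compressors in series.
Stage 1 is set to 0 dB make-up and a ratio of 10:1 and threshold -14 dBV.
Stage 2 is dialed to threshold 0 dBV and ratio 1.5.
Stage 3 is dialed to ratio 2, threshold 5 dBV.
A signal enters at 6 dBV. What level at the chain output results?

Stage 1: 6 dBV is 20 dB over -14 dBV; at 10:1 that becomes 2 dB over, giving -12 dBV.
Stage 2: -12 dBV ≤ 0 dBV, so stage 2 doesn't engage; output -12 dBV.
Stage 3: -12 dBV ≤ 5 dBV, so stage 3 doesn't engage; output -12 dBV.

-12 dBV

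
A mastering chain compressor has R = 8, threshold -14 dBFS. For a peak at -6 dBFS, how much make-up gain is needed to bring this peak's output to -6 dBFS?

7 dB

Overshoot 8 dB → 8/8 = 1 dB after compression, so the compressed level is -14 + 1 = -13 dBFS.
Make-up = target − compressed = -6 − (-13) = 7 dB.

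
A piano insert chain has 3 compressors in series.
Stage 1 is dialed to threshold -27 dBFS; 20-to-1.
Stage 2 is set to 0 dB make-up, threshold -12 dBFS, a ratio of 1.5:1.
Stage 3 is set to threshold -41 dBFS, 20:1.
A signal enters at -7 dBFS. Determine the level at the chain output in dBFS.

-40.25 dBFS

Stage 1: -7 dBFS is 20 dB over -27 dBFS; at 20:1 that becomes 1 dB over, giving -26 dBFS.
Stage 2: -26 dBFS ≤ -12 dBFS, so stage 2 doesn't engage; output -26 dBFS.
Stage 3: 15 dB above -41 dBFS, reduced 20:1 to 0.75 dB above → -40.25 dBFS.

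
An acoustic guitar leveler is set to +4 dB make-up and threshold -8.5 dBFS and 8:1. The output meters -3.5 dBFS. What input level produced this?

Remove make-up: -3.5 − 4 = -7.5 dBFS.
That's 1 dB above the -8.5 dBFS threshold.
Before 8:1 compression the overshoot was 1 × 8 = 8 dB, so input = -8.5 + 8 = -0.5 dBFS.

-0.5 dBFS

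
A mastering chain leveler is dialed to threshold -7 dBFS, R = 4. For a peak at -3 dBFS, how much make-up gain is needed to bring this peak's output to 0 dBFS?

Without make-up, output = threshold + overshoot/4 = -7 + 1 = -6 dBFS.
Gap to target: 6 dB.

6 dB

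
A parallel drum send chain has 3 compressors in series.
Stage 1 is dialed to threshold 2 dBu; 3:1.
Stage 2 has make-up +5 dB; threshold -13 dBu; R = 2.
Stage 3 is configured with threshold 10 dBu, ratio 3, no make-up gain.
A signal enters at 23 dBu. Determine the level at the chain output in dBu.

Stage 1: overshoot 21 dB → 21/3 = 7 dB → 9 dBu.
Stage 2: overshoot 22 dB → 22/2 = 11 dB → -2 dBu; +5 dB make-up → 3 dBu.
Stage 3: below threshold (3 ≤ 10); passes unchanged; output 3 dBu.

3 dBu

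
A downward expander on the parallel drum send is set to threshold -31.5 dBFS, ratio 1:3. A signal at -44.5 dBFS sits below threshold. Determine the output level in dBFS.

-70.5 dBFS

The input is 13 dB below the -31.5 dBFS threshold.
A 1:3 expander multiplies undershoot by 3: 13 × 3 = 39 dB below threshold.
Output = -31.5 − 39 = -70.5 dBFS.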